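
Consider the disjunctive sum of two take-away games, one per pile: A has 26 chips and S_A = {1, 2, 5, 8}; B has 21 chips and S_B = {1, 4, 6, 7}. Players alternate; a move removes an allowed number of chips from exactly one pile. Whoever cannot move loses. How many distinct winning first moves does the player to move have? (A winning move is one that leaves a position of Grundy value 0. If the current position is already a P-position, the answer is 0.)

Pile A, S = {1, 2, 5, 8}:
G(0) = 0
G(1) = mex{0} = 1
G(2) = mex{1,0} = 2
G(3) = mex{2,1} = 0
G(4) = mex{0,2} = 1
G(5) = mex{1,0,0} = 2
G(6) = mex{2,1,1} = 0
G(7) = mex{0,2,2} = 1
G(8) = mex{1,0,0,0} = 2
G(9) = mex{2,1,1,1} = 0
G(10) = mex{0,2,2,2} = 1
G(11) = mex{1,0,0,0} = 2
G(12) = mex{2,1,1,1} = 0
G(13) = mex{0,2,2,2} = 1
G(14) = mex{1,0,0,0} = 2
G(15) = mex{2,1,1,1} = 0
G(16) = mex{0,2,2,2} = 1
G(17) = mex{1,0,0,0} = 2
G(18) = mex{2,1,1,1} = 0
G(19) = mex{0,2,2,2} = 1
G(20) = mex{1,0,0,0} = 2
G(21) = mex{2,1,1,1} = 0
G(22) = mex{0,2,2,2} = 1
G(23) = mex{1,0,0,0} = 2
G(24) = mex{2,1,1,1} = 0
G(25) = mex{0,2,2,2} = 1
G(26) = mex{1,0,0,0} = 2
G_A(26) = 2.
Pile B, S = {1, 4, 6, 7}:
G(0) = 0
G(1) = mex{0} = 1
G(2) = mex{1} = 0
G(3) = mex{0} = 1
G(4) = mex{1,0} = 2
G(5) = mex{2,1} = 0
G(6) = mex{0,0,0} = 1
G(7) = mex{1,1,1,0} = 2
G(8) = mex{2,2,0,1} = 3
G(9) = mex{3,0,1,0} = 2
G(10) = mex{2,1,2,1} = 0
G(11) = mex{0,2,0,2} = 1
G(12) = mex{1,3,1,0} = 2
G(13) = mex{2,2,2,1} = 0
G(14) = mex{0,0,3,2} = 1
G(15) = mex{1,1,2,3} = 0
G(16) = mex{0,2,0,2} = 1
G(17) = mex{1,0,1,0} = 2
G(18) = mex{2,1,2,1} = 0
G(19) = mex{0,0,0,2} = 1
G(20) = mex{1,1,1,0} = 2
G(21) = mex{2,2,0,1} = 3
G_B(21) = 3.
Combined Grundy value = 2 ⊕ 3 = 1.
A winning move leaves total XOR = 0, i.e. changes one component's Grundy value g to g ⊕ X where X is the current total.
Pile A: need g' = 2⊕1 = 3. Options: 26−1→G=1, 26−2→G=0, 26−5→G=0, 26−8→G=0. Hits: 0.
Pile B: need g' = 3⊕1 = 2. Options: 21−1→G=2, 21−4→G=2, 21−6→G=0, 21−7→G=1. Hits: 2.

2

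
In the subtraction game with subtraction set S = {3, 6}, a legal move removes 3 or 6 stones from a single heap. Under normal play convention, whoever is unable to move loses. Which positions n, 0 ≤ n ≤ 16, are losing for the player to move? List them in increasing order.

0, 1, 2, 9, 10, 11

n :  0  1  2  3  4  5  6  7  8  9 10 11 12 13 14 15 16
G :  0  0  0  1  1  1  2  2  2  0  0  0  1  1  1  2  2
P-positions are exactly the n with G(n) = 0.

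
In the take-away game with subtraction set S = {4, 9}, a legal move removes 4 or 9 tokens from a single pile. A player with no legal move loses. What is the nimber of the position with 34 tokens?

0

n :  0  1  2  3  4  5  6  7  8  9 10 11 12 13 14 15 16 17 18 19 20 21 22 23 24 25 26 27 28 29 30 31 32 33 34
G :  0  0  0  0  1  1  1  1  0  2  2  2  1  0  0  0  0  1  1  1  1  0  2  2  2  1  0  0  0  0  1  1  1  1  0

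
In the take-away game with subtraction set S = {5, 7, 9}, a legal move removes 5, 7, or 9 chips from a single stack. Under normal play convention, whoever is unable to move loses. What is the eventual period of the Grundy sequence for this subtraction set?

14

n :  0  1  2  3  4  5  6  7  8  9 10 11 12 13 14 15 16 17 18 19 20 21 22 23 24 25 26 27 28 29
G :  0  0  0  0  0  1  1  1  1  1  2  2  2  2  0  0  0  0  0  1  1  1  1  1  2  2  2  2  0  0
G(n+14) = G(n) holds for n = 0,…,8 (a full window of length max(S) = 9), so the sequence is purely periodic with period 14.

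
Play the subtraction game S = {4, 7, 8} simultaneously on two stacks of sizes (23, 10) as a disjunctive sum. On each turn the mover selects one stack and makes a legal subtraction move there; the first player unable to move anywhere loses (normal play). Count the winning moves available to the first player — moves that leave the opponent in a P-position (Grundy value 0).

0

All stacks use S = {4, 7, 8}:
G(0) = 0
G(1) = mex{} = 0
G(2) = mex{} = 0
G(3) = mex{} = 0
G(4) = mex{0} = 1
G(5) = mex{0} = 1
G(6) = mex{0} = 1
G(7) = mex{0,0} = 1
G(8) = mex{1,0,0} = 2
G(9) = mex{1,0,0} = 2
G(10) = mex{1,0,0} = 2
G(11) = mex{1,1,0} = 2
G(12) = mex{2,1,1} = 0
G(13) = mex{2,1,1} = 0
G(14) = mex{2,1,1} = 0
G(15) = mex{2,2,1} = 0
G(16) = mex{0,2,2} = 1
G(17) = mex{0,2,2} = 1
G(18) = mex{0,2,2} = 1
G(19) = mex{0,0,2} = 1
G(20) = mex{1,0,0} = 2
G(21) = mex{1,0,0} = 2
G(22) = mex{1,0,0} = 2
G(23) = mex{1,1,0} = 2
Stack A: G(23) = 2.
Stack B: G(10) = 2.
Combined Grundy value = 2 ⊕ 2 = 0.
A winning move leaves total XOR = 0, i.e. changes one component's Grundy value g to g ⊕ X where X is the current total.
Stack A: target g' = 2⊕0 = 2, but every legal move changes the Grundy value (mex property), so 0 moves.
Stack B: target g' = 2⊕0 = 2, but every legal move changes the Grundy value (mex property), so 0 moves.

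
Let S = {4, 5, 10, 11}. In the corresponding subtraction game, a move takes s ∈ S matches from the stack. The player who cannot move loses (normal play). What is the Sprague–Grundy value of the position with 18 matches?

n :  0  1  2  3  4  5  6  7  8  9 10 11 12 13 14 15 16 17 18
G :  0  0  0  0  1  1  1  1  2  0  2  2  3  1  3  0  0  0  0

0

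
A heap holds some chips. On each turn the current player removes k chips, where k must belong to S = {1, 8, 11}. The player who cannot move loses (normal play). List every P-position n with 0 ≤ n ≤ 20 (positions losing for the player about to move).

0, 2, 4, 6, 9, 16, 18

G(0) = 0
G(1) = mex{0} = 1
G(2) = mex{1} = 0
G(3) = mex{0} = 1
G(4) = mex{1} = 0
G(5) = mex{0} = 1
G(6) = mex{1} = 0
G(7) = mex{0} = 1
G(8) = mex{1,0} = 2
G(9) = mex{2,1} = 0
G(10) = mex{0,0} = 1
G(11) = mex{1,1,0} = 2
G(12) = mex{2,0,1} = 3
G(13) = mex{3,1,0} = 2
G(14) = mex{2,0,1} = 3
G(15) = mex{3,1,0} = 2
G(16) = mex{2,2,1} = 0
G(17) = mex{0,0,0} = 1
G(18) = mex{1,1,1} = 0
G(19) = mex{0,2,2} = 1
G(20) = mex{1,3,0} = 2
P-positions are exactly the n with G(n) = 0.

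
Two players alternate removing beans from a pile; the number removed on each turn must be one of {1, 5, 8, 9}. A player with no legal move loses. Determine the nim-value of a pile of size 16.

n :  0  1  2  3  4  5  6  7  8  9 10 11 12 13 14 15 16
G :  0  1  0  1  0  1  0  1  2  3  2  3  2  3  2  3  0

0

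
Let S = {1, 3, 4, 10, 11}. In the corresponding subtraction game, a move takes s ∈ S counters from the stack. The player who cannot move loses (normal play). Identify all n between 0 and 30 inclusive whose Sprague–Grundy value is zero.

0, 2, 7, 9, 14, 16, 21, 23, 28, 30

G(0) = 0
G(1) = mex{0} = 1
G(2) = mex{1} = 0
G(3) = mex{0,0} = 1
G(4) = mex{1,1,0} = 2
G(5) = mex{2,0,1} = 3
G(6) = mex{3,1,0} = 2
G(7) = mex{2,2,1} = 0
G(8) = mex{0,3,2} = 1
G(9) = mex{1,2,3} = 0
G(10) = mex{0,0,2,0} = 1
G(11) = mex{1,1,0,1,0} = 2
G(12) = mex{2,0,1,0,1} = 3
G(13) = mex{3,1,0,1,0} = 2
G(14) = mex{2,2,1,2,1} = 0
G(15) = mex{0,3,2,3,2} = 1
G(16) = mex{1,2,3,2,3} = 0
G(17) = mex{0,0,2,0,2} = 1
G(18) = mex{1,1,0,1,0} = 2
G(19) = mex{2,0,1,0,1} = 3
G(20) = mex{3,1,0,1,0} = 2
G(21) = mex{2,2,1,2,1} = 0
G(22) = mex{0,3,2,3,2} = 1
G(23) = mex{1,2,3,2,3} = 0
G(24) = mex{0,0,2,0,2} = 1
G(25) = mex{1,1,0,1,0} = 2
G(26) = mex{2,0,1,0,1} = 3
G(27) = mex{3,1,0,1,0} = 2
G(28) = mex{2,2,1,2,1} = 0
G(29) = mex{0,3,2,3,2} = 1
G(30) = mex{1,2,3,2,3} = 0
P-positions are exactly the n with G(n) = 0.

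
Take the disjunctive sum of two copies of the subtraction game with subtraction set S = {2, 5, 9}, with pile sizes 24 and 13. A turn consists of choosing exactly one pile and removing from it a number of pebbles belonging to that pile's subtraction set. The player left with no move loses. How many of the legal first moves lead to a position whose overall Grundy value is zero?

All piles use S = {2, 5, 9}:
G(0) = 0
G(1) = mex{} = 0
G(2) = mex{0} = 1
G(3) = mex{0} = 1
G(4) = mex{1} = 0
G(5) = mex{1,0} = 2
G(6) = mex{0,0} = 1
G(7) = mex{2,1} = 0
G(8) = mex{1,1} = 0
G(9) = mex{0,0,0} = 1
G(10) = mex{0,2,0} = 1
G(11) = mex{1,1,1} = 0
G(12) = mex{1,0,1} = 2
G(13) = mex{0,0,0} = 1
G(14) = mex{2,1,2} = 0
G(15) = mex{1,1,1} = 0
G(16) = mex{0,0,0} = 1
G(17) = mex{0,2,0} = 1
G(18) = mex{1,1,1} = 0
G(19) = mex{1,0,1} = 2
G(20) = mex{0,0,0} = 1
G(21) = mex{2,1,2} = 0
G(22) = mex{1,1,1} = 0
G(23) = mex{0,0,0} = 1
G(24) = mex{0,2,0} = 1
Pile A: G(24) = 1.
Pile B: G(13) = 1.
Combined Grundy value = 1 ⊕ 1 = 0.
A winning move leaves total XOR = 0, i.e. changes one component's Grundy value g to g ⊕ X where X is the current total.
Pile A: target g' = 1⊕0 = 1, but every legal move changes the Grundy value (mex property), so 0 moves.
Pile B: target g' = 1⊕0 = 1, but every legal move changes the Grundy value (mex property), so 0 moves.

0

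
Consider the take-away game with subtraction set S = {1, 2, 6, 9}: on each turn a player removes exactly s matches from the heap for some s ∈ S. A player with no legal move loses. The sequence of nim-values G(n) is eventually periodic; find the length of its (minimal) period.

G(0) = 0
G(1) = mex{0} = 1
G(2) = mex{1,0} = 2
G(3) = mex{2,1} = 0
G(4) = mex{0,2} = 1
G(5) = mex{1,0} = 2
G(6) = mex{2,1,0} = 3
G(7) = mex{3,2,1} = 0
G(8) = mex{0,3,2} = 1
G(9) = mex{1,0,0,0} = 2
G(10) = mex{2,1,1,1} = 0
G(11) = mex{0,2,2,2} = 1
G(12) = mex{1,0,3,0} = 2
G(13) = mex{2,1,0,1} = 3
G(14) = mex{3,2,1,2} = 0
G(15) = mex{0,3,2,3} = 1
G(16) = mex{1,0,0,0} = 2
G(17) = mex{2,1,1,1} = 0
G(n+7) = G(n) holds for n = 0,…,8 (a full window of length max(S) = 9), so the sequence is purely periodic with period 7.

7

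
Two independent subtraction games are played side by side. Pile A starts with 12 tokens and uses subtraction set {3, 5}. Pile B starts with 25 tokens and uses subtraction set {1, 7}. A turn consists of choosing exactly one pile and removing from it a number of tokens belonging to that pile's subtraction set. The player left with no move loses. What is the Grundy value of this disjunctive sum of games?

0

Pile A, S = {3, 5}:
G(0) = 0
G(1) = mex{} = 0
G(2) = mex{} = 0
G(3) = mex{0} = 1
G(4) = mex{0} = 1
G(5) = mex{0,0} = 1
G(6) = mex{1,0} = 2
G(7) = mex{1,0} = 2
G(8) = mex{1,1} = 0
G(9) = mex{2,1} = 0
G(10) = mex{2,1} = 0
G(11) = mex{0,2} = 1
G(12) = mex{0,2} = 1
G_A(12) = 1.
Pile B, S = {1, 7}:
n :  0  1  2  3  4  5  6  7  8  9 10 11 12 13 14 15 16 17 18 19 20 21 22 23 24 25
G :  0  1  0  1  0  1  0  1  0  1  0  1  0  1  0  1  0  1  0  1  0  1  0  1  0  1
G_B(25) = 1.
Combined Grundy value = 1 ⊕ 1 = 0.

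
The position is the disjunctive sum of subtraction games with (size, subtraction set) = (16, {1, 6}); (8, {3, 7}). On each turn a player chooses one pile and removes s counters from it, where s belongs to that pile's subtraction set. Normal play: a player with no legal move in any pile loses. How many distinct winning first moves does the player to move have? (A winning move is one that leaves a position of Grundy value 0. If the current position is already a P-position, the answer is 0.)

1

Pile A, S = {1, 6}:
n :  0  1  2  3  4  5  6  7  8  9 10 11 12 13 14 15 16
G :  0  1  0  1  0  1  2  0  1  0  1  0  1  2  0  1  0
G_A(16) = 0.
Pile B, S = {3, 7}:
n : 0 1 2 3 4 5 6 7 8
G : 0 0 0 1 1 1 0 2 2
G_B(8) = 2.
Combined Grundy value = 0 ⊕ 2 = 2.
A winning move leaves total XOR = 0, i.e. changes one component's Grundy value g to g ⊕ X where X is the current total.
Pile A: need g' = 0⊕2 = 2. Options: 16−1→G=1, 16−6→G=1. Hits: 0.
Pile B: need g' = 2⊕2 = 0. Options: 8−3→G=1, 8−7→G=0. Hits: 1.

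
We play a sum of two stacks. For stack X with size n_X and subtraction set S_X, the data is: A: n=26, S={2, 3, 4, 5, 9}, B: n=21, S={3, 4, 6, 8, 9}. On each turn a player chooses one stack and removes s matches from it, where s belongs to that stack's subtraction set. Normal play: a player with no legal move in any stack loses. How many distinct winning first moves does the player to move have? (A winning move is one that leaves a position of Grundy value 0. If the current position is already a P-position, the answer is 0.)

Stack A, S = {2, 3, 4, 5, 9}:
G(0) = 0
G(1) = mex{} = 0
G(2) = mex{0} = 1
G(3) = mex{0,0} = 1
G(4) = mex{1,0,0} = 2
G(5) = mex{1,1,0,0} = 2
G(6) = mex{2,1,1,0} = 3
G(7) = mex{2,2,1,1} = 0
G(8) = mex{3,2,2,1} = 0
G(9) = mex{0,3,2,2,0} = 1
G(10) = mex{0,0,3,2,0} = 1
G(11) = mex{1,0,0,3,1} = 2
G(12) = mex{1,1,0,0,1} = 2
G(13) = mex{2,1,1,0,2} = 3
G(14) = mex{2,2,1,1,2} = 0
G(15) = mex{3,2,2,1,3} = 0
G(16) = mex{0,3,2,2,0} = 1
G(17) = mex{0,0,3,2,0} = 1
G(18) = mex{1,0,0,3,1} = 2
G(19) = mex{1,1,0,0,1} = 2
G(20) = mex{2,1,1,0,2} = 3
G(21) = mex{2,2,1,1,2} = 0
G(22) = mex{3,2,2,1,3} = 0
G(23) = mex{0,3,2,2,0} = 1
G(24) = mex{0,0,3,2,0} = 1
G(25) = mex{1,0,0,3,1} = 2
G(26) = mex{1,1,0,0,1} = 2
G_A(26) = 2.
Stack B, S = {3, 4, 6, 8, 9}:
n :  0  1  2  3  4  5  6  7  8  9 10 11 12 13 14 15 16 17 18 19 20 21
G :  0  0  0  1  1  1  2  2  2  3  3  3  0  0  0  1  1  1  2  2  2  3
G_B(21) = 3.
Combined Grundy value = 2 ⊕ 3 = 1.
A winning move leaves total XOR = 0, i.e. changes one component's Grundy value g to g ⊕ X where X is the current total.
Stack A: need g' = 2⊕1 = 3. Options: 26−2→G=1, 26−3→G=1, 26−4→G=0, 26−5→G=0, 26−9→G=1. Hits: 0.
Stack B: need g' = 3⊕1 = 2. Options: 21−3→G=2, 21−4→G=1, 21−6→G=1, 21−8→G=0, 21−9→G=0. Hits: 1.

1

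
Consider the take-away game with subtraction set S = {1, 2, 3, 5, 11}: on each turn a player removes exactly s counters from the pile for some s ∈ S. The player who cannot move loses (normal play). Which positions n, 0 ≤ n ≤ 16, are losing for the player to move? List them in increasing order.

0, 4, 8, 12, 16

G(0) = 0
G(1) = mex{0} = 1
G(2) = mex{1,0} = 2
G(3) = mex{2,1,0} = 3
G(4) = mex{3,2,1} = 0
G(5) = mex{0,3,2,0} = 1
G(6) = mex{1,0,3,1} = 2
G(7) = mex{2,1,0,2} = 3
G(8) = mex{3,2,1,3} = 0
G(9) = mex{0,3,2,0} = 1
G(10) = mex{1,0,3,1} = 2
G(11) = mex{2,1,0,2,0} = 3
G(12) = mex{3,2,1,3,1} = 0
G(13) = mex{0,3,2,0,2} = 1
G(14) = mex{1,0,3,1,3} = 2
G(15) = mex{2,1,0,2,0} = 3
G(16) = mex{3,2,1,3,1} = 0
P-positions are exactly the n with G(n) = 0.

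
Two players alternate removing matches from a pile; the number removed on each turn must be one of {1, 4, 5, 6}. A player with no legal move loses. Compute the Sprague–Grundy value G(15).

2

G(0) = 0
G(1) = mex{0} = 1
G(2) = mex{1} = 0
G(3) = mex{0} = 1
G(4) = mex{1,0} = 2
G(5) = mex{2,1,0} = 3
G(6) = mex{3,0,1,0} = 2
G(7) = mex{2,1,0,1} = 3
G(8) = mex{3,2,1,0} = 4
G(9) = mex{4,3,2,1} = 0
G(10) = mex{0,2,3,2} = 1
G(11) = mex{1,3,2,3} = 0
G(12) = mex{0,4,3,2} = 1
G(13) = mex{1,0,4,3} = 2
G(14) = mex{2,1,0,4} = 3
G(15) = mex{3,0,1,0} = 2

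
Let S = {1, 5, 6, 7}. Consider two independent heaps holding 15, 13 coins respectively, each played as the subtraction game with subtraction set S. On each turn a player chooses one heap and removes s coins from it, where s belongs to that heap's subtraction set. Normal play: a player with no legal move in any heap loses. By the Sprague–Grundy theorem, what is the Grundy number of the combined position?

All heaps use S = {1, 5, 6, 7}:
G(0) = 0
G(1) = mex{0} = 1
G(2) = mex{1} = 0
G(3) = mex{0} = 1
G(4) = mex{1} = 0
G(5) = mex{0,0} = 1
G(6) = mex{1,1,0} = 2
G(7) = mex{2,0,1,0} = 3
G(8) = mex{3,1,0,1} = 2
G(9) = mex{2,0,1,0} = 3
G(10) = mex{3,1,0,1} = 2
G(11) = mex{2,2,1,0} = 3
G(12) = mex{3,3,2,1} = 0
G(13) = mex{0,2,3,2} = 1
G(14) = mex{1,3,2,3} = 0
G(15) = mex{0,2,3,2} = 1
Heap A: G(15) = 1.
Heap B: G(13) = 1.
Combined Grundy value = 1 ⊕ 1 = 0.

0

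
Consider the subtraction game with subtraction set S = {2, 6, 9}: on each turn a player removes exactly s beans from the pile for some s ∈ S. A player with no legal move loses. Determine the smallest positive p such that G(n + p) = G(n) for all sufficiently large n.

15

n :  0  1  2  3  4  5  6  7  8  9 10 11 12 13 14 15 16 17 18 19 20 21 22 23 24 25 26 27 28 29 30 31
G :  0  0  1  1  0  0  1  1  0  2  1  3  0  2  1  0  0  1  1  0  0  1  1  0  2  1  3  0  2  1  0  0
G(n+15) = G(n) holds for n = 0,…,8 (a full window of length max(S) = 9), so the sequence is purely periodic with period 15.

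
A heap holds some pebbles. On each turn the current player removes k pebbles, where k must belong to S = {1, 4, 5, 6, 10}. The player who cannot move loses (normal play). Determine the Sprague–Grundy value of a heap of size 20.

0

n :  0  1  2  3  4  5  6  7  8  9 10 11 12 13 14 15 16 17 18 19 20
G :  0  1  0  1  2  3  2  3  4  0  1  0  1  2  3  2  3  4  0  1  0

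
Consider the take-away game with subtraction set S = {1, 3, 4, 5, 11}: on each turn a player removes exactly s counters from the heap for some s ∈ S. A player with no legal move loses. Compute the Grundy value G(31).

G(0) = 0
G(1) = mex{0} = 1
G(2) = mex{1} = 0
G(3) = mex{0,0} = 1
G(4) = mex{1,1,0} = 2
G(5) = mex{2,0,1,0} = 3
G(6) = mex{3,1,0,1} = 2
G(7) = mex{2,2,1,0} = 3
G(8) = mex{3,3,2,1} = 0
G(9) = mex{0,2,3,2} = 1
G(10) = mex{1,3,2,3} = 0
G(11) = mex{0,0,3,2,0} = 1
G(12) = mex{1,1,0,3,1} = 2
G(13) = mex{2,0,1,0,0} = 3
G(14) = mex{3,1,0,1,1} = 2
G(15) = mex{2,2,1,0,2} = 3
G(16) = mex{3,3,2,1,3} = 0
G(17) = mex{0,2,3,2,2} = 1
G(18) = mex{1,3,2,3,3} = 0
G(19) = mex{0,0,3,2,0} = 1
G(20) = mex{1,1,0,3,1} = 2
G(21) = mex{2,0,1,0,0} = 3
G(22) = mex{3,1,0,1,1} = 2
G(23) = mex{2,2,1,0,2} = 3
G(24) = mex{3,3,2,1,3} = 0
G(25) = mex{0,2,3,2,2} = 1
G(26) = mex{1,3,2,3,3} = 0
G(27) = mex{0,0,3,2,0} = 1
G(28) = mex{1,1,0,3,1} = 2
G(29) = mex{2,0,1,0,0} = 3
G(30) = mex{3,1,0,1,1} = 2
G(31) = mex{2,2,1,0,2} = 3

3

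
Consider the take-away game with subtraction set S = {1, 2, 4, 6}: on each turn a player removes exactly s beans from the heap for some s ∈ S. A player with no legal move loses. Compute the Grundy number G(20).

G(0) = 0
G(1) = mex{0} = 1
G(2) = mex{1,0} = 2
G(3) = mex{2,1} = 0
G(4) = mex{0,2,0} = 1
G(5) = mex{1,0,1} = 2
G(6) = mex{2,1,2,0} = 3
G(7) = mex{3,2,0,1} = 4
G(8) = mex{4,3,1,2} = 0
G(9) = mex{0,4,2,0} = 1
G(10) = mex{1,0,3,1} = 2
G(11) = mex{2,1,4,2} = 0
G(12) = mex{0,2,0,3} = 1
G(13) = mex{1,0,1,4} = 2
G(14) = mex{2,1,2,0} = 3
G(15) = mex{3,2,0,1} = 4
G(16) = mex{4,3,1,2} = 0
G(17) = mex{0,4,2,0} = 1
G(18) = mex{1,0,3,1} = 2
G(19) = mex{2,1,4,2} = 0
G(20) = mex{0,2,0,3} = 1

1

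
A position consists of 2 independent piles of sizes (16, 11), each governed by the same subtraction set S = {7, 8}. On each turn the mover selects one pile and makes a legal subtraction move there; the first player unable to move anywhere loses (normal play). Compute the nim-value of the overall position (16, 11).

1

All piles use S = {7, 8}:
G(0) = 0
G(1) = mex{} = 0
G(2) = mex{} = 0
G(3) = mex{} = 0
G(4) = mex{} = 0
G(5) = mex{} = 0
G(6) = mex{} = 0
G(7) = mex{0} = 1
G(8) = mex{0,0} = 1
G(9) = mex{0,0} = 1
G(10) = mex{0,0} = 1
G(11) = mex{0,0} = 1
G(12) = mex{0,0} = 1
G(13) = mex{0,0} = 1
G(14) = mex{1,0} = 2
G(15) = mex{1,1} = 0
G(16) = mex{1,1} = 0
Pile A: G(16) = 0.
Pile B: G(11) = 1.
Combined Grundy value = 0 ⊕ 1 = 1.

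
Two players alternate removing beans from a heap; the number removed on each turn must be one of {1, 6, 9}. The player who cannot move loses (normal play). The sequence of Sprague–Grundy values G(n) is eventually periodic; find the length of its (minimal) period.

5

G(0) = 0
G(1) = mex{0} = 1
G(2) = mex{1} = 0
G(3) = mex{0} = 1
G(4) = mex{1} = 0
G(5) = mex{0} = 1
G(6) = mex{1,0} = 2
G(7) = mex{2,1} = 0
G(8) = mex{0,0} = 1
G(9) = mex{1,1,0} = 2
G(10) = mex{2,0,1} = 3
G(11) = mex{3,1,0} = 2
G(12) = mex{2,2,1} = 0
G(13) = mex{0,0,0} = 1
G(14) = mex{1,1,1} = 0
G(15) = mex{0,2,2} = 1
G(16) = mex{1,3,0} = 2
G(17) = mex{2,2,1} = 0
G(18) = mex{0,0,2} = 1
G(19) = mex{1,1,3} = 0
G(20) = mex{0,0,2} = 1
G(21) = mex{1,1,0} = 2
G(22) = mex{2,2,1} = 0
G(23) = mex{0,0,0} = 1
G(24) = mex{1,1,1} = 0
G(25) = mex{0,0,2} = 1
G(26) = mex{1,1,0} = 2
From n = 11 onward G(n+5) = G(n); since this holds over max(S) = 9 consecutive positions the period is 5 (pre-period 11).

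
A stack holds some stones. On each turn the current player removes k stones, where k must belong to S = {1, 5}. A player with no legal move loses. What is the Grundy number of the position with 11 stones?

1

G(0) = 0
G(1) = mex{0} = 1
G(2) = mex{1} = 0
G(3) = mex{0} = 1
G(4) = mex{1} = 0
G(5) = mex{0,0} = 1
G(6) = mex{1,1} = 0
G(7) = mex{0,0} = 1
G(8) = mex{1,1} = 0
G(9) = mex{0,0} = 1
G(10) = mex{1,1} = 0
G(11) = mex{0,0} = 1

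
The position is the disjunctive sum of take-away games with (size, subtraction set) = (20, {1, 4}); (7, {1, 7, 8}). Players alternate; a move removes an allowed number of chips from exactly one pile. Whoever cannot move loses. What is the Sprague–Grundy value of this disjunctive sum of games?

1

Pile A, S = {1, 4}:
n :  0  1  2  3  4  5  6  7  8  9 10 11 12 13 14 15 16 17 18 19 20
G :  0  1  0  1  2  0  1  0  1  2  0  1  0  1  2  0  1  0  1  2  0
G_A(20) = 0.
Pile B, S = {1, 7, 8}:
G(0) = 0
G(1) = mex{0} = 1
G(2) = mex{1} = 0
G(3) = mex{0} = 1
G(4) = mex{1} = 0
G(5) = mex{0} = 1
G(6) = mex{1} = 0
G(7) = mex{0,0} = 1
G_B(7) = 1.
Combined Grundy value = 0 ⊕ 1 = 1.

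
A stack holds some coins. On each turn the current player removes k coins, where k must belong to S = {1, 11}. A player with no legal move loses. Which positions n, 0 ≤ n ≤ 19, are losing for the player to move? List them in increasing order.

0, 2, 4, 6, 8, 10, 12, 14, 16, 18

G(0) = 0
G(1) = mex{0} = 1
G(2) = mex{1} = 0
G(3) = mex{0} = 1
G(4) = mex{1} = 0
G(5) = mex{0} = 1
G(6) = mex{1} = 0
G(7) = mex{0} = 1
G(8) = mex{1} = 0
G(9) = mex{0} = 1
G(10) = mex{1} = 0
G(11) = mex{0,0} = 1
G(12) = mex{1,1} = 0
G(13) = mex{0,0} = 1
G(14) = mex{1,1} = 0
G(15) = mex{0,0} = 1
G(16) = mex{1,1} = 0
G(17) = mex{0,0} = 1
G(18) = mex{1,1} = 0
G(19) = mex{0,0} = 1
P-positions are exactly the n with G(n) = 0.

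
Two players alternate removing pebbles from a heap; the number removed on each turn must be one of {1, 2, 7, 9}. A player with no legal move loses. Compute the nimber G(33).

G(0) = 0
G(1) = mex{0} = 1
G(2) = mex{1,0} = 2
G(3) = mex{2,1} = 0
G(4) = mex{0,2} = 1
G(5) = mex{1,0} = 2
G(6) = mex{2,1} = 0
G(7) = mex{0,2,0} = 1
G(8) = mex{1,0,1} = 2
G(9) = mex{2,1,2,0} = 3
G(10) = mex{3,2,0,1} = 4
G(11) = mex{4,3,1,2} = 0
G(12) = mex{0,4,2,0} = 1
G(13) = mex{1,0,0,1} = 2
G(14) = mex{2,1,1,2} = 0
G(15) = mex{0,2,2,0} = 1
G(16) = mex{1,0,3,1} = 2
G(17) = mex{2,1,4,2} = 0
G(18) = mex{0,2,0,3} = 1
G(19) = mex{1,0,1,4} = 2
G(20) = mex{2,1,2,0} = 3
G(21) = mex{3,2,0,1} = 4
G(22) = mex{4,3,1,2} = 0
G(23) = mex{0,4,2,0} = 1
G(24) = mex{1,0,0,1} = 2
G(25) = mex{2,1,1,2} = 0
G(26) = mex{0,2,2,0} = 1
G(27) = mex{1,0,3,1} = 2
G(28) = mex{2,1,4,2} = 0
G(29) = mex{0,2,0,3} = 1
G(30) = mex{1,0,1,4} = 2
G(31) = mex{2,1,2,0} = 3
G(32) = mex{3,2,0,1} = 4
G(33) = mex{4,3,1,2} = 0

0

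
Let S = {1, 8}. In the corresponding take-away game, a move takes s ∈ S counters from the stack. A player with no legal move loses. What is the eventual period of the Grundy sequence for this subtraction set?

n :  0  1  2  3  4  5  6  7  8  9 10 11 12 13 14 15 16 17 18 19
G :  0  1  0  1  0  1  0  1  2  0  1  0  1  0  1  0  1  2  0  1
G(n+9) = G(n) holds for n = 0,…,7 (a full window of length max(S) = 8), so the sequence is purely periodic with period 9.

9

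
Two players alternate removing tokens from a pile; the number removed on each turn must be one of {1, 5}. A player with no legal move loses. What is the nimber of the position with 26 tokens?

G(0) = 0
G(1) = mex{0} = 1
G(2) = mex{1} = 0
G(3) = mex{0} = 1
G(4) = mex{1} = 0
G(5) = mex{0,0} = 1
G(6) = mex{1,1} = 0
G(7) = mex{0,0} = 1
G(8) = mex{1,1} = 0
G(9) = mex{0,0} = 1
G(10) = mex{1,1} = 0
G(11) = mex{0,0} = 1
G(12) = mex{1,1} = 0
G(13) = mex{0,0} = 1
G(14) = mex{1,1} = 0
G(15) = mex{0,0} = 1
G(16) = mex{1,1} = 0
G(17) = mex{0,0} = 1
G(18) = mex{1,1} = 0
G(19) = mex{0,0} = 1
G(20) = mex{1,1} = 0
G(21) = mex{0,0} = 1
G(22) = mex{1,1} = 0
G(23) = mex{0,0} = 1
G(24) = mex{1,1} = 0
G(25) = mex{0,0} = 1
G(26) = mex{1,1} = 0

0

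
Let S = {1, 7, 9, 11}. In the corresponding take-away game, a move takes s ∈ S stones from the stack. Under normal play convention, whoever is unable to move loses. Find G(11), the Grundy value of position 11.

1

G(0) = 0
G(1) = mex{0} = 1
G(2) = mex{1} = 0
G(3) = mex{0} = 1
G(4) = mex{1} = 0
G(5) = mex{0} = 1
G(6) = mex{1} = 0
G(7) = mex{0,0} = 1
G(8) = mex{1,1} = 0
G(9) = mex{0,0,0} = 1
G(10) = mex{1,1,1} = 0
G(11) = mex{0,0,0,0} = 1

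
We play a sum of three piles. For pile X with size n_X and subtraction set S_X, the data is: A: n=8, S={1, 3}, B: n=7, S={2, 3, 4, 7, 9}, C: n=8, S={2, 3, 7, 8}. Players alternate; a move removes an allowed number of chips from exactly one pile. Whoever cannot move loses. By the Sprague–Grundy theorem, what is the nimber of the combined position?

2

Pile A, S = {1, 3}:
n : 0 1 2 3 4 5 6 7 8
G : 0 1 0 1 0 1 0 1 0
G_A(8) = 0.
Pile B, S = {2, 3, 4, 7, 9}:
n : 0 1 2 3 4 5 6 7
G : 0 0 1 1 2 2 0 3
G_B(7) = 3.
Pile C, S = {2, 3, 7, 8}:
n : 0 1 2 3 4 5 6 7 8
G : 0 0 1 1 2 0 0 1 1
G_C(8) = 1.
Combined Grundy value = 0 ⊕ 3 ⊕ 1 = 2.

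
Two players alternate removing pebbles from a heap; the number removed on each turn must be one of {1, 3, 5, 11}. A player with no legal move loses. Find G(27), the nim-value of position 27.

1

n :  0  1  2  3  4  5  6  7  8  9 10 11 12 13 14 15 16 17 18 19 20 21 22 23 24 25 26 27
G :  0  1  0  1  0  1  0  1  0  1  0  1  0  1  0  1  0  1  0  1  0  1  0  1  0  1  0  1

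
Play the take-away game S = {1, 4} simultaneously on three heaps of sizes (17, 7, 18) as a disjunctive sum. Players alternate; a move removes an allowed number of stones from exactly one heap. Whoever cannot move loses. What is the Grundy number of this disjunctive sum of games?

1

All heaps use S = {1, 4}:
G(0) = 0
G(1) = mex{0} = 1
G(2) = mex{1} = 0
G(3) = mex{0} = 1
G(4) = mex{1,0} = 2
G(5) = mex{2,1} = 0
G(6) = mex{0,0} = 1
G(7) = mex{1,1} = 0
G(8) = mex{0,2} = 1
G(9) = mex{1,0} = 2
G(10) = mex{2,1} = 0
G(11) = mex{0,0} = 1
G(12) = mex{1,1} = 0
G(13) = mex{0,2} = 1
G(14) = mex{1,0} = 2
G(15) = mex{2,1} = 0
G(16) = mex{0,0} = 1
G(17) = mex{1,1} = 0
G(18) = mex{0,2} = 1
Heap A: G(17) = 0.
Heap B: G(7) = 0.
Heap C: G(18) = 1.
Combined Grundy value = 0 ⊕ 0 ⊕ 1 = 1.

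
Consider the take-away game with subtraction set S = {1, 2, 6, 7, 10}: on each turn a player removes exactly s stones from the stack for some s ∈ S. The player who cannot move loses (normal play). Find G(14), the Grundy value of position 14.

3

G(0) = 0
G(1) = mex{0} = 1
G(2) = mex{1,0} = 2
G(3) = mex{2,1} = 0
G(4) = mex{0,2} = 1
G(5) = mex{1,0} = 2
G(6) = mex{2,1,0} = 3
G(7) = mex{3,2,1,0} = 4
G(8) = mex{4,3,2,1} = 0
G(9) = mex{0,4,0,2} = 1
G(10) = mex{1,0,1,0,0} = 2
G(11) = mex{2,1,2,1,1} = 0
G(12) = mex{0,2,3,2,2} = 1
G(13) = mex{1,0,4,3,0} = 2
G(14) = mex{2,1,0,4,1} = 3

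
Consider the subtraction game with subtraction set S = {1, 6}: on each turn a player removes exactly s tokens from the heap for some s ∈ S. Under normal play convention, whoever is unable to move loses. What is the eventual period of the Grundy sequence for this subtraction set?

7

n :  0  1  2  3  4  5  6  7  8  9 10 11 12 13 14 15
G :  0  1  0  1  0  1  2  0  1  0  1  0  1  2  0  1
G(n+7) = G(n) holds for n = 0,…,5 (a full window of length max(S) = 6), so the sequence is purely periodic with period 7.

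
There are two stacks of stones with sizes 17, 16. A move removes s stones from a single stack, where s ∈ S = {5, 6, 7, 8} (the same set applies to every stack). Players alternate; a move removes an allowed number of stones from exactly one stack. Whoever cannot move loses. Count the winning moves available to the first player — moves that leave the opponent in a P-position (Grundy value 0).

0

All stacks use S = {5, 6, 7, 8}:
G(0) = 0
G(1) = mex{} = 0
G(2) = mex{} = 0
G(3) = mex{} = 0
G(4) = mex{} = 0
G(5) = mex{0} = 1
G(6) = mex{0,0} = 1
G(7) = mex{0,0,0} = 1
G(8) = mex{0,0,0,0} = 1
G(9) = mex{0,0,0,0} = 1
G(10) = mex{1,0,0,0} = 2
G(11) = mex{1,1,0,0} = 2
G(12) = mex{1,1,1,0} = 2
G(13) = mex{1,1,1,1} = 0
G(14) = mex{1,1,1,1} = 0
G(15) = mex{2,1,1,1} = 0
G(16) = mex{2,2,1,1} = 0
G(17) = mex{2,2,2,1} = 0
Stack A: G(17) = 0.
Stack B: G(16) = 0.
Combined Grundy value = 0 ⊕ 0 = 0.
A winning move leaves total XOR = 0, i.e. changes one component's Grundy value g to g ⊕ X where X is the current total.
Stack A: target g' = 0⊕0 = 0, but every legal move changes the Grundy value (mex property), so 0 moves.
Stack B: target g' = 0⊕0 = 0, but every legal move changes the Grundy value (mex property), so 0 moves.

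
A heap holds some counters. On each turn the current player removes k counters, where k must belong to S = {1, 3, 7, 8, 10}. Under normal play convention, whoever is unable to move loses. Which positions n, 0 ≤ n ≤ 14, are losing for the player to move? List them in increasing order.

0, 2, 4, 6

G(0) = 0
G(1) = mex{0} = 1
G(2) = mex{1} = 0
G(3) = mex{0,0} = 1
G(4) = mex{1,1} = 0
G(5) = mex{0,0} = 1
G(6) = mex{1,1} = 0
G(7) = mex{0,0,0} = 1
G(8) = mex{1,1,1,0} = 2
G(9) = mex{2,0,0,1} = 3
G(10) = mex{3,1,1,0,0} = 2
G(11) = mex{2,2,0,1,1} = 3
G(12) = mex{3,3,1,0,0} = 2
G(13) = mex{2,2,0,1,1} = 3
G(14) = mex{3,3,1,0,0} = 2
P-positions are exactly the n with G(n) = 0.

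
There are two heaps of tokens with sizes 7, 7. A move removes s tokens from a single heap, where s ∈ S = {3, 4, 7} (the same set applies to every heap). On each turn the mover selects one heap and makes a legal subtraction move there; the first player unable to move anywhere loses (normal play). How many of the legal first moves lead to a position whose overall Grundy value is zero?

All heaps use S = {3, 4, 7}:
G(0) = 0
G(1) = mex{} = 0
G(2) = mex{} = 0
G(3) = mex{0} = 1
G(4) = mex{0,0} = 1
G(5) = mex{0,0} = 1
G(6) = mex{1,0} = 2
G(7) = mex{1,1,0} = 2
Heap A: G(7) = 2.
Heap B: G(7) = 2.
Combined Grundy value = 2 ⊕ 2 = 0.
A winning move leaves total XOR = 0, i.e. changes one component's Grundy value g to g ⊕ X where X is the current total.
Heap A: target g' = 2⊕0 = 2, but every legal move changes the Grundy value (mex property), so 0 moves.
Heap B: target g' = 2⊕0 = 2, but every legal move changes the Grundy value (mex property), so 0 moves.

0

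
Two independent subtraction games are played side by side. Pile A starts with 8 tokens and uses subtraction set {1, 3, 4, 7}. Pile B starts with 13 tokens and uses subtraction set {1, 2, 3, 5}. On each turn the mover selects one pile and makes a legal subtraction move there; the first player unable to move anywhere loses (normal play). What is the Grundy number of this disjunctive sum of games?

1

Pile A, S = {1, 3, 4, 7}:
n : 0 1 2 3 4 5 6 7 8
G : 0 1 0 1 2 3 2 3 0
G_A(8) = 0.
Pile B, S = {1, 2, 3, 5}:
G(0) = 0
G(1) = mex{0} = 1
G(2) = mex{1,0} = 2
G(3) = mex{2,1,0} = 3
G(4) = mex{3,2,1} = 0
G(5) = mex{0,3,2,0} = 1
G(6) = mex{1,0,3,1} = 2
G(7) = mex{2,1,0,2} = 3
G(8) = mex{3,2,1,3} = 0
G(9) = mex{0,3,2,0} = 1
G(10) = mex{1,0,3,1} = 2
G(11) = mex{2,1,0,2} = 3
G(12) = mex{3,2,1,3} = 0
G(13) = mex{0,3,2,0} = 1
G_B(13) = 1.
Combined Grundy value = 0 ⊕ 1 = 1.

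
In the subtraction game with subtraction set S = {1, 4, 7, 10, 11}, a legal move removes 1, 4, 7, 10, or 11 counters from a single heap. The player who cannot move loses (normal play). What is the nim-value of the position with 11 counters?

n :  0  1  2  3  4  5  6  7  8  9 10 11
G :  0  1  0  1  2  0  1  2  0  1  2  3

3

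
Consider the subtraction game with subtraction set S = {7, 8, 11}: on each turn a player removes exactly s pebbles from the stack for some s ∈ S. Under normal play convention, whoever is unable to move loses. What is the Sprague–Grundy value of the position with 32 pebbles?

G(0) = 0
G(1) = mex{} = 0
G(2) = mex{} = 0
G(3) = mex{} = 0
G(4) = mex{} = 0
G(5) = mex{} = 0
G(6) = mex{} = 0
G(7) = mex{0} = 1
G(8) = mex{0,0} = 1
G(9) = mex{0,0} = 1
G(10) = mex{0,0} = 1
G(11) = mex{0,0,0} = 1
G(12) = mex{0,0,0} = 1
G(13) = mex{0,0,0} = 1
G(14) = mex{1,0,0} = 2
G(15) = mex{1,1,0} = 2
G(16) = mex{1,1,0} = 2
G(17) = mex{1,1,0} = 2
G(18) = mex{1,1,1} = 0
G(19) = mex{1,1,1} = 0
G(20) = mex{1,1,1} = 0
G(21) = mex{2,1,1} = 0
G(22) = mex{2,2,1} = 0
G(23) = mex{2,2,1} = 0
G(24) = mex{2,2,1} = 0
G(25) = mex{0,2,2} = 1
G(26) = mex{0,0,2} = 1
G(27) = mex{0,0,2} = 1
G(28) = mex{0,0,2} = 1
G(29) = mex{0,0,0} = 1
G(30) = mex{0,0,0} = 1
G(31) = mex{0,0,0} = 1
G(32) = mex{1,0,0} = 2

2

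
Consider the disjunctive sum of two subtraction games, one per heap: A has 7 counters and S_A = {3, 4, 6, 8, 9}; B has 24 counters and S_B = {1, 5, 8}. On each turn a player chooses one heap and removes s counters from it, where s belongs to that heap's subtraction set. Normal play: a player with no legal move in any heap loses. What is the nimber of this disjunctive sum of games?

Heap A, S = {3, 4, 6, 8, 9}:
G(0) = 0
G(1) = mex{} = 0
G(2) = mex{} = 0
G(3) = mex{0} = 1
G(4) = mex{0,0} = 1
G(5) = mex{0,0} = 1
G(6) = mex{1,0,0} = 2
G(7) = mex{1,1,0} = 2
G_A(7) = 2.
Heap B, S = {1, 5, 8}:
n :  0  1  2  3  4  5  6  7  8  9 10 11 12 13 14 15 16 17 18 19 20 21 22 23 24
G :  0  1  0  1  0  1  0  1  2  3  2  3  2  0  1  0  1  0  1  0  1  2  3  2  3
G_B(24) = 3.
Combined Grundy value = 2 ⊕ 3 = 1.

1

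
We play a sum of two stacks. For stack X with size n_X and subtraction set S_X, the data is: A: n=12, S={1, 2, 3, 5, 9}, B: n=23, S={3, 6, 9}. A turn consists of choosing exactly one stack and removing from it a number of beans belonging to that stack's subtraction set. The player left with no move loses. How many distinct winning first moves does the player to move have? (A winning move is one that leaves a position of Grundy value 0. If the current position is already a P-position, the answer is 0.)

4

Stack A, S = {1, 2, 3, 5, 9}:
n :  0  1  2  3  4  5  6  7  8  9 10 11 12
G :  0  1  2  3  0  1  2  3  0  1  2  3  0
G_A(12) = 0.
Stack B, S = {3, 6, 9}:
n :  0  1  2  3  4  5  6  7  8  9 10 11 12 13 14 15 16 17 18 19 20 21 22 23
G :  0  0  0  1  1  1  2  2  2  3  3  3  0  0  0  1  1  1  2  2  2  3  3  3
G_B(23) = 3.
Combined Grundy value = 0 ⊕ 3 = 3.
A winning move leaves total XOR = 0, i.e. changes one component's Grundy value g to g ⊕ X where X is the current total.
Stack A: need g' = 0⊕3 = 3. Options: 12−1→G=3, 12−2→G=2, 12−3→G=1, 12−5→G=3, 12−9→G=3. Hits: 3.
Stack B: need g' = 3⊕3 = 0. Options: 23−3→G=2, 23−6→G=1, 23−9→G=0. Hits: 1.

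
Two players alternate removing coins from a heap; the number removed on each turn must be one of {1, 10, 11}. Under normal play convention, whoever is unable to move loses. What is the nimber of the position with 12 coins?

2

G(0) = 0
G(1) = mex{0} = 1
G(2) = mex{1} = 0
G(3) = mex{0} = 1
G(4) = mex{1} = 0
G(5) = mex{0} = 1
G(6) = mex{1} = 0
G(7) = mex{0} = 1
G(8) = mex{1} = 0
G(9) = mex{0} = 1
G(10) = mex{1,0} = 2
G(11) = mex{2,1,0} = 3
G(12) = mex{3,0,1} = 2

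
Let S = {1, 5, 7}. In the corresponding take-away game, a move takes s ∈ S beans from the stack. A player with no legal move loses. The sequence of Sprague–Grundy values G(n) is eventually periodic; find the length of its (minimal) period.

2

n :  0  1  2  3  4  5  6  7  8  9 10 11 12 13 14
G :  0  1  0  1  0  1  0  1  0  1  0  1  0  1  0
G(n+2) = G(n) holds for n = 0,…,6 (a full window of length max(S) = 7), so the sequence is purely periodic with period 2.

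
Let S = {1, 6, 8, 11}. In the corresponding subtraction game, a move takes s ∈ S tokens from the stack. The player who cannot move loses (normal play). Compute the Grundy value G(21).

n :  0  1  2  3  4  5  6  7  8  9 10 11 12 13 14 15 16 17 18 19 20 21
G :  0  1  0  1  0  1  2  0  1  0  1  2  3  2  0  1  0  1  2  0  1  0

0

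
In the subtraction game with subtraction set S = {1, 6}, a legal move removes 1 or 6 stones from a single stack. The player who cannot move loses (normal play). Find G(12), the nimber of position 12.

1

n :  0  1  2  3  4  5  6  7  8  9 10 11 12
G :  0  1  0  1  0  1  2  0  1  0  1  0  1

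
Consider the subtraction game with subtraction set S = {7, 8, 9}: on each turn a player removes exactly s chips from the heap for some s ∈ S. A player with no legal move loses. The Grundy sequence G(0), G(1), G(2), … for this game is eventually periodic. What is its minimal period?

G(0) = 0
G(1) = mex{} = 0
G(2) = mex{} = 0
G(3) = mex{} = 0
G(4) = mex{} = 0
G(5) = mex{} = 0
G(6) = mex{} = 0
G(7) = mex{0} = 1
G(8) = mex{0,0} = 1
G(9) = mex{0,0,0} = 1
G(10) = mex{0,0,0} = 1
G(11) = mex{0,0,0} = 1
G(12) = mex{0,0,0} = 1
G(13) = mex{0,0,0} = 1
G(14) = mex{1,0,0} = 2
G(15) = mex{1,1,0} = 2
G(16) = mex{1,1,1} = 0
G(17) = mex{1,1,1} = 0
G(18) = mex{1,1,1} = 0
G(19) = mex{1,1,1} = 0
G(20) = mex{1,1,1} = 0
G(21) = mex{2,1,1} = 0
G(22) = mex{2,2,1} = 0
G(23) = mex{0,2,2} = 1
G(24) = mex{0,0,2} = 1
G(25) = mex{0,0,0} = 1
G(26) = mex{0,0,0} = 1
G(27) = mex{0,0,0} = 1
G(28) = mex{0,0,0} = 1
G(29) = mex{0,0,0} = 1
G(30) = mex{1,0,0} = 2
G(31) = mex{1,1,0} = 2
G(32) = mex{1,1,1} = 0
G(33) = mex{1,1,1} = 0
G(n+16) = G(n) holds for n = 0,…,8 (a full window of length max(S) = 9), so the sequence is purely periodic with period 16.

16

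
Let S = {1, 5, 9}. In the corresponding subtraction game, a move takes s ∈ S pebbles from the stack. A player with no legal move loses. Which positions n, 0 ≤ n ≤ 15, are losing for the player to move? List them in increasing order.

G(0) = 0
G(1) = mex{0} = 1
G(2) = mex{1} = 0
G(3) = mex{0} = 1
G(4) = mex{1} = 0
G(5) = mex{0,0} = 1
G(6) = mex{1,1} = 0
G(7) = mex{0,0} = 1
G(8) = mex{1,1} = 0
G(9) = mex{0,0,0} = 1
G(10) = mex{1,1,1} = 0
G(11) = mex{0,0,0} = 1
G(12) = mex{1,1,1} = 0
G(13) = mex{0,0,0} = 1
G(14) = mex{1,1,1} = 0
G(15) = mex{0,0,0} = 1
P-positions are exactly the n with G(n) = 0.

0, 2, 4, 6, 8, 10, 12, 14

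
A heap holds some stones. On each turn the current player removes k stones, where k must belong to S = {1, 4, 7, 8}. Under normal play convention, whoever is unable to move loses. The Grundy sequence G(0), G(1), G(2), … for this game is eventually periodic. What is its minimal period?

25

G(0) = 0
G(1) = mex{0} = 1
G(2) = mex{1} = 0
G(3) = mex{0} = 1
G(4) = mex{1,0} = 2
G(5) = mex{2,1} = 0
G(6) = mex{0,0} = 1
G(7) = mex{1,1,0} = 2
G(8) = mex{2,2,1,0} = 3
G(9) = mex{3,0,0,1} = 2
G(10) = mex{2,1,1,0} = 3
G(11) = mex{3,2,2,1} = 0
G(12) = mex{0,3,0,2} = 1
G(13) = mex{1,2,1,0} = 3
G(14) = mex{3,3,2,1} = 0
G(15) = mex{0,0,3,2} = 1
G(16) = mex{1,1,2,3} = 0
G(17) = mex{0,3,3,2} = 1
G(18) = mex{1,0,0,3} = 2
G(19) = mex{2,1,1,0} = 3
G(20) = mex{3,0,3,1} = 2
G(21) = mex{2,1,0,3} = 4
G(22) = mex{4,2,1,0} = 3
G(23) = mex{3,3,0,1} = 2
G(24) = mex{2,2,1,0} = 3
G(25) = mex{3,4,2,1} = 0
G(26) = mex{0,3,3,2} = 1
G(27) = mex{1,2,2,3} = 0
G(28) = mex{0,3,4,2} = 1
G(29) = mex{1,0,3,4} = 2
G(30) = mex{2,1,2,3} = 0
G(31) = mex{0,0,3,2} = 1
G(32) = mex{1,1,0,3} = 2
G(33) = mex{2,2,1,0} = 3
G(34) = mex{3,0,0,1} = 2
G(35) = mex{2,1,1,0} = 3
G(36) = mex{3,2,2,1} = 0
G(37) = mex{0,3,0,2} = 1
G(38) = mex{1,2,1,0} = 3
G(39) = mex{3,3,2,1} = 0
G(40) = mex{0,0,3,2} = 1
G(41) = mex{1,1,2,3} = 0
G(42) = mex{0,3,3,2} = 1
G(43) = mex{1,0,0,3} = 2
G(44) = mex{2,1,1,0} = 3
G(45) = mex{3,0,3,1} = 2
G(46) = mex{2,1,0,3} = 4
G(47) = mex{4,2,1,0} = 3
G(48) = mex{3,3,0,1} = 2
G(49) = mex{2,2,1,0} = 3
G(50) = mex{3,4,2,1} = 0
G(51) = mex{0,3,3,2} = 1
G(n+25) = G(n) holds for n = 0,…,7 (a full window of length max(S) = 8), so the sequence is purely periodic with period 25.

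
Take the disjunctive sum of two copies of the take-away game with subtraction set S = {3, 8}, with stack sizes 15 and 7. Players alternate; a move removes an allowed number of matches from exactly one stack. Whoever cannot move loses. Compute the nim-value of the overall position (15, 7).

All stacks use S = {3, 8}:
G(0) = 0
G(1) = mex{} = 0
G(2) = mex{} = 0
G(3) = mex{0} = 1
G(4) = mex{0} = 1
G(5) = mex{0} = 1
G(6) = mex{1} = 0
G(7) = mex{1} = 0
G(8) = mex{1,0} = 2
G(9) = mex{0,0} = 1
G(10) = mex{0,0} = 1
G(11) = mex{2,1} = 0
G(12) = mex{1,1} = 0
G(13) = mex{1,1} = 0
G(14) = mex{0,0} = 1
G(15) = mex{0,0} = 1
Stack A: G(15) = 1.
Stack B: G(7) = 0.
Combined Grundy value = 1 ⊕ 0 = 1.

1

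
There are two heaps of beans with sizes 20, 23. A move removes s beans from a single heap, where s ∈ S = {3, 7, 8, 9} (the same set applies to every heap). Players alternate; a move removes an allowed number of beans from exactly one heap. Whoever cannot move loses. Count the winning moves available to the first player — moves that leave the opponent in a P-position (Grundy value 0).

All heaps use S = {3, 7, 8, 9}:
G(0) = 0
G(1) = mex{} = 0
G(2) = mex{} = 0
G(3) = mex{0} = 1
G(4) = mex{0} = 1
G(5) = mex{0} = 1
G(6) = mex{1} = 0
G(7) = mex{1,0} = 2
G(8) = mex{1,0,0} = 2
G(9) = mex{0,0,0,0} = 1
G(10) = mex{2,1,0,0} = 3
G(11) = mex{2,1,1,0} = 3
G(12) = mex{1,1,1,1} = 0
G(13) = mex{3,0,1,1} = 2
G(14) = mex{3,2,0,1} = 4
G(15) = mex{0,2,2,0} = 1
G(16) = mex{2,1,2,2} = 0
G(17) = mex{4,3,1,2} = 0
G(18) = mex{1,3,3,1} = 0
G(19) = mex{0,0,3,3} = 1
G(20) = mex{0,2,0,3} = 1
G(21) = mex{0,4,2,0} = 1
G(22) = mex{1,1,4,2} = 0
G(23) = mex{1,0,1,4} = 2
Heap A: G(20) = 1.
Heap B: G(23) = 2.
Combined Grundy value = 1 ⊕ 2 = 3.
A winning move leaves total XOR = 0, i.e. changes one component's Grundy value g to g ⊕ X where X is the current total.
Heap A: need g' = 1⊕3 = 2. Options: 20−3→G=0, 20−7→G=2, 20−8→G=0, 20−9→G=3. Hits: 1.
Heap B: need g' = 2⊕3 = 1. Options: 23−3→G=1, 23−7→G=0, 23−8→G=1, 23−9→G=4. Hits: 2.

3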